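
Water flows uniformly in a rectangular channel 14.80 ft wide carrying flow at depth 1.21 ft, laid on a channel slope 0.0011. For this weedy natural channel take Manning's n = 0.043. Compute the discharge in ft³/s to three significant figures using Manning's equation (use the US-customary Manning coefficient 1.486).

A = b·y = 14.80 × 1.21 = 17.91 ft²
P = b + 2y = 14.80 + 2×1.21 = 17.22 ft
R = A/P = 17.91/17.22 = 1.040 ft
Q = (1.486/n)·A·R^(2/3)·S^(1/2) = (1.486/0.043) × 17.91 × 1.040^(2/3) × 0.0011^(1/2) = 21.07 ft³/s

21.1 ft³/s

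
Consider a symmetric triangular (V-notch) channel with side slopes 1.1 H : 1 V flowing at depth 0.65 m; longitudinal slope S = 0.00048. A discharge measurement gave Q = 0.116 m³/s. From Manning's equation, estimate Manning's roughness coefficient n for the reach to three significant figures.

0.0339

A = z·y² = 1.1×0.65² = 0.4648 m²
P = 2y√(1+z²) = 2×0.65×√(1+1.1²) = 1.933 m
R = A/P = 0.4648/1.933 = 0.2405 m
n = (1/Q)·A·R^(2/3)·S^(1/2) = (1/0.116) × 0.4648 × 0.3867 × 0.02191 = 0.03394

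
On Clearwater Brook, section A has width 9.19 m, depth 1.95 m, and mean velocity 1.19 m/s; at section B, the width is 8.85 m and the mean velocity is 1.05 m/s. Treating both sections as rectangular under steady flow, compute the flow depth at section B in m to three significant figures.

Q = A₁V₁ = (9.19×1.95) × 1.19 = 21.33 m³/s
d₂ = Q/(b₂ V₂) = 21.33/(8.85×1.05) = 2.295 m

2.29 m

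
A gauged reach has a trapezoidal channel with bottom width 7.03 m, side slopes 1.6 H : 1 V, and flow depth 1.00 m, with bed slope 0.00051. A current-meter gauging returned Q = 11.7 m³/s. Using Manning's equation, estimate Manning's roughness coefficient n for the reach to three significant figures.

0.0143

A = (b + z·y)·y = (7.03 + 1.6×1.00)×1.00 = 8.630 m²
P = b + 2y√(1+z²) = 7.03 + 2×1.00×√(1+1.6²) = 10.80 m
R = A/P = 8.630/10.80 = 0.7988 m
n = (1/Q)·A·R^(2/3)·S^(1/2) = (1/11.7) × 8.630 × 0.8609 × 0.02258 = 0.01434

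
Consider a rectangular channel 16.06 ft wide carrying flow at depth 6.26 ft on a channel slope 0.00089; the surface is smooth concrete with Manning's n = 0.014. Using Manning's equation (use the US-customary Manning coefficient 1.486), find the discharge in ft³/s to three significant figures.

736 ft³/s

A = b·y = 16.06 × 6.26 = 100.5 ft²
P = b + 2y = 16.06 + 2×6.26 = 28.58 ft
R = A/P = 100.5/28.58 = 3.518 ft
Q = (1.486/n)·A·R^(2/3)·S^(1/2) = (1.486/0.014) × 100.5 × 3.518^(2/3) × 0.00089^(1/2) = 736.3 ft³/s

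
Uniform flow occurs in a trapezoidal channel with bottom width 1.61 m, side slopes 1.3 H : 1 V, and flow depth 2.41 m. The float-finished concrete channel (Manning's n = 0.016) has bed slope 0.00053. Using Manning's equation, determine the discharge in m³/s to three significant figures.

A = (b + z·y)·y = (1.61 + 1.3×2.41)×2.41 = 11.43 m²
P = b + 2y√(1+z²) = 1.61 + 2×2.41×√(1+1.3²) = 9.515 m
R = A/P = 11.43/9.515 = 1.201 m
Q = (1/n)·A·R^(2/3)·S^(1/2) = (1/0.016) × 11.43 × 1.201^(2/3) × 0.00053^(1/2) = 18.59 m³/s

18.6 m³/s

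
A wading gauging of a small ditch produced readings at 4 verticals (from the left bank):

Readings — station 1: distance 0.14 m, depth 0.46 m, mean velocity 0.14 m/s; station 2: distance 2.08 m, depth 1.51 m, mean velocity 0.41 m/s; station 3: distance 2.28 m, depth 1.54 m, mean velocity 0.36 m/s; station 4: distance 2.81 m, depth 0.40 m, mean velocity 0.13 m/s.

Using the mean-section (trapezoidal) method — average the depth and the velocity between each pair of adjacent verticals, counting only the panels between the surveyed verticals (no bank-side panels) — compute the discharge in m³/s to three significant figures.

0.769 m³/s

Panel 1-2: Δb = 1.94 m, d̄ = (0.46+1.51)/2 = 0.985, v̄ = (0.14+0.41)/2 = 0.275 → q = 1.94×0.985×0.275 = 0.5255 m³/s
Panel 2-3: Δb = 0.2 m, d̄ = (1.51+1.54)/2 = 1.525, v̄ = (0.41+0.36)/2 = 0.385 → q = 0.2×1.525×0.385 = 0.1174 m³/s
Panel 3-4: Δb = 0.53 m, d̄ = (1.54+0.40)/2 = 0.97, v̄ = (0.36+0.13)/2 = 0.245 → q = 0.53×0.97×0.245 = 0.1260 m³/s
Q = Σ q = 0.7689 m³/s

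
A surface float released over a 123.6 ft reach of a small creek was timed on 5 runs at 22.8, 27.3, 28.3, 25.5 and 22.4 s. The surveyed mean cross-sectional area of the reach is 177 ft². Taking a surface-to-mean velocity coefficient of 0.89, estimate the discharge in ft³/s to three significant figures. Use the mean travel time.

t̄ = (22.8 + 27.3 + 28.3 + 25.5 + 22.4) / 5 = 25.26 s
v_surface = L / t̄ = 123.6 / 25.26 = 4.893 ft/s
v_mean = 0.89 × 4.893 = 4.355 ft/s
Q = A × v_mean = 177 × 4.355 = 770.8 ft³/s

771 ft³/s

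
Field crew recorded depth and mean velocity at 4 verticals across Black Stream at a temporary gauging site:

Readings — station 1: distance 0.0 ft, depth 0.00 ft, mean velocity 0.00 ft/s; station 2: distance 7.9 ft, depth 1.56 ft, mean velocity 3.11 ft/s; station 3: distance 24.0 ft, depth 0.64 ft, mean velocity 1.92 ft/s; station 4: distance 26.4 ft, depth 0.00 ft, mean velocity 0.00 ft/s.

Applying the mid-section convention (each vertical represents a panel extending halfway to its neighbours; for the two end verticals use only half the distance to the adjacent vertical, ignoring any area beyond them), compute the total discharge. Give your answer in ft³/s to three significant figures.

w_2 = (24.0 − 0.0)/2 = 12 ft; q_2 = 3.11 × 1.56 × 12 = 58.22 ft³/s
w_3 = (26.4 − 7.9)/2 = 9.25 ft; q_3 = 1.92 × 0.64 × 9.25 = 11.37 ft³/s
Stations 1, 4 contribute zero (depth or velocity is 0).
Q = Σ qᵢ = 69.59 ft³/s

69.6 ft³/s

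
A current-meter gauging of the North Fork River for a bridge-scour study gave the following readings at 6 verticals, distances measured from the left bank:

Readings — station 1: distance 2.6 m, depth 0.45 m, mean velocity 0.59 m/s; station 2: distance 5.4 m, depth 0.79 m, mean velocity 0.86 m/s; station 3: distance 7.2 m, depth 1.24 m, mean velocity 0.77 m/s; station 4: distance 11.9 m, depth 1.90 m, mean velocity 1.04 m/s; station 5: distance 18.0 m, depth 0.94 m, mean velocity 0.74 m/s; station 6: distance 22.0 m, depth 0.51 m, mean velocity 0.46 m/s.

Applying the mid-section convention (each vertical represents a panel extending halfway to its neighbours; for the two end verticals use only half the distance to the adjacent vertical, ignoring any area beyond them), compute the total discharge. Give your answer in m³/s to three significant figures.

w_1 = (5.4 − 2.6)/2 = 1.4 m; q_1 = 0.59 × 0.45 × 1.4 = 0.3717 m³/s
w_2 = (7.2 − 2.6)/2 = 2.3 m; q_2 = 0.86 × 0.79 × 2.3 = 1.563 m³/s
w_3 = (11.9 − 5.4)/2 = 3.25 m; q_3 = 0.77 × 1.24 × 3.25 = 3.103 m³/s
w_4 = (18.0 − 7.2)/2 = 5.4 m; q_4 = 1.04 × 1.90 × 5.4 = 10.67 m³/s
w_5 = (22.0 − 11.9)/2 = 5.05 m; q_5 = 0.74 × 0.94 × 5.05 = 3.513 m³/s
w_6 = (22.0 − 18.0)/2 = 2 m; q_6 = 0.46 × 0.51 × 2 = 0.4692 m³/s
Q = Σ qᵢ = 19.69 m³/s

19.7 m³/s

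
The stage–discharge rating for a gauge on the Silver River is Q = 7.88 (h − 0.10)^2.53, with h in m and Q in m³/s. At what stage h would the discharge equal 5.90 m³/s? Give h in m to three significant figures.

h − h₀ = (Q/C)^(1/b) = (5.90/7.88)^(1/2.53) = 0.8919 m
h = 0.10 + 0.8919 = 0.9919 m

0.992 m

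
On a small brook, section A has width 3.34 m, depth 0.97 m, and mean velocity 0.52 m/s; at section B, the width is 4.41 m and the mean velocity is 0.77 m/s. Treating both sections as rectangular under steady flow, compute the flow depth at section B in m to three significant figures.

Q = A₁V₁ = (3.34×0.97) × 0.52 = 1.685 m³/s
d₂ = Q/(b₂ V₂) = 1.685/(4.41×0.77) = 0.4961 m

0.496 m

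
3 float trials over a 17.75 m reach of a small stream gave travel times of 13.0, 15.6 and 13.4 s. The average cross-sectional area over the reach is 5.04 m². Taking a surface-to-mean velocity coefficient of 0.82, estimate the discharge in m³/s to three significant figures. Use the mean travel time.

5.24 m³/s

t̄ = (13.0 + 15.6 + 13.4) / 3 = 14 s
v_surface = L / t̄ = 17.75 / 14 = 1.268 m/s
v_mean = 0.82 × 1.268 = 1.040 m/s
Q = A × v_mean = 5.04 × 1.040 = 5.240 m³/s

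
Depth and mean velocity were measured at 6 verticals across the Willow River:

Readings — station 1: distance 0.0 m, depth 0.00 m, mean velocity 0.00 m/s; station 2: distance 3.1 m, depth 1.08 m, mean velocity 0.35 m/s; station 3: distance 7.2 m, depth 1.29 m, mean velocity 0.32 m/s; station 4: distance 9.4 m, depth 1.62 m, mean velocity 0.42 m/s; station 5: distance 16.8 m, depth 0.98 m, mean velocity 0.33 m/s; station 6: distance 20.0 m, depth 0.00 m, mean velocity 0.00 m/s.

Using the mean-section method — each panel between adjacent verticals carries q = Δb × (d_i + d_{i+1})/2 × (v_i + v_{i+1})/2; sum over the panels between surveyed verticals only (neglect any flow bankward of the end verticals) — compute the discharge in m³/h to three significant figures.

25100 m³/h

Panel 1-2: Δb = 3.1 m, d̄ = (0.00+1.08)/2 = 0.54, v̄ = (0.00+0.35)/2 = 0.175 → q = 3.1×0.54×0.175 = 0.2930 m³/s
Panel 2-3: Δb = 4.1 m, d̄ = (1.08+1.29)/2 = 1.185, v̄ = (0.35+0.32)/2 = 0.335 → q = 4.1×1.185×0.335 = 1.628 m³/s
Panel 3-4: Δb = 2.2 m, d̄ = (1.29+1.62)/2 = 1.455, v̄ = (0.32+0.42)/2 = 0.37 → q = 2.2×1.455×0.37 = 1.184 m³/s
Panel 4-5: Δb = 7.4 m, d̄ = (1.62+0.98)/2 = 1.3, v̄ = (0.42+0.33)/2 = 0.375 → q = 7.4×1.3×0.375 = 3.608 m³/s
Panel 5-6: Δb = 3.2 m, d̄ = (0.98+0.00)/2 = 0.49, v̄ = (0.33+0.00)/2 = 0.165 → q = 3.2×0.49×0.165 = 0.2587 m³/s
Q = Σ q = 6.971 m³/s
= 6.971 × 3600 = 25100 m³/h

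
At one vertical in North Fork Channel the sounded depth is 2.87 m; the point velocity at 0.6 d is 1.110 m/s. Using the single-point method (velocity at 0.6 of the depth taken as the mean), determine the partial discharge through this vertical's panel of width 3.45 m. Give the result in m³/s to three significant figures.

11.0 m³/s

v̄ = v₀.₆ = 1.110 m/s
q = v̄ × d × w = 1.110 × 2.87 × 3.45 = 10.99 m³/s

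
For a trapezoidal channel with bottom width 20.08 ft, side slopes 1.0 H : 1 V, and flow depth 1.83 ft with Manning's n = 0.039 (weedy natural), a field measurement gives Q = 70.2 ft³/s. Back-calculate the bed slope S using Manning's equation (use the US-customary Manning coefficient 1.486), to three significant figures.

0.00114

A = (b + z·y)·y = (20.08 + 1.0×1.83)×1.83 = 40.10 ft²
P = b + 2y√(1+z²) = 20.08 + 2×1.83×√(1+1.0²) = 25.26 ft
R = A/P = 40.10/25.26 = 1.588 ft
S = (Q·n / (1.486·A·R^(2/3)))² = (70.2×0.039 / (1.486×40.10×1.361))² = 0.001140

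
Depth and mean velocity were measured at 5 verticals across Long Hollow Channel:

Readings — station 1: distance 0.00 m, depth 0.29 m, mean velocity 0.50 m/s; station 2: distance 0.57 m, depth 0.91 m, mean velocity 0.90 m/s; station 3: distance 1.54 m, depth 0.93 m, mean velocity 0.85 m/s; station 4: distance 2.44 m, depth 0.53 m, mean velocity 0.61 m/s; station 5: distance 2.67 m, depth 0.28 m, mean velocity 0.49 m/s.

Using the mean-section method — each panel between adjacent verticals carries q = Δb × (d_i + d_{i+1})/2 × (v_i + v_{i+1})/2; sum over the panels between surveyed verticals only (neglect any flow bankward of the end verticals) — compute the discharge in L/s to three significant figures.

1550 L/s

Panel 1-2: Δb = 0.57 m, d̄ = (0.29+0.91)/2 = 0.6, v̄ = (0.50+0.90)/2 = 0.7 → q = 0.57×0.6×0.7 = 0.2394 m³/s
Panel 2-3: Δb = 0.97 m, d̄ = (0.91+0.93)/2 = 0.92, v̄ = (0.90+0.85)/2 = 0.875 → q = 0.97×0.92×0.875 = 0.7809 m³/s
Panel 3-4: Δb = 0.9 m, d̄ = (0.93+0.53)/2 = 0.73, v̄ = (0.85+0.61)/2 = 0.73 → q = 0.9×0.73×0.73 = 0.4796 m³/s
Panel 4-5: Δb = 0.23 m, d̄ = (0.53+0.28)/2 = 0.405, v̄ = (0.61+0.49)/2 = 0.55 → q = 0.23×0.405×0.55 = 0.05123 m³/s
Q = Σ q = 1.551 m³/s
= 1.551 × 1000 = 1551 L/s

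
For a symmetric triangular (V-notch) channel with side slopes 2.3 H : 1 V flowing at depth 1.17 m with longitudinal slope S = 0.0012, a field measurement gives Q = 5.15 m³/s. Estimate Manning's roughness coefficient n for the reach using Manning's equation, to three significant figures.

A = z·y² = 2.3×1.17² = 3.148 m²
P = 2y√(1+z²) = 2×1.17×√(1+2.3²) = 5.869 m
R = A/P = 3.148/5.869 = 0.5365 m
n = (1/Q)·A·R^(2/3)·S^(1/2) = (1/5.15) × 3.148 × 0.6602 × 0.03464 = 0.01398

0.0140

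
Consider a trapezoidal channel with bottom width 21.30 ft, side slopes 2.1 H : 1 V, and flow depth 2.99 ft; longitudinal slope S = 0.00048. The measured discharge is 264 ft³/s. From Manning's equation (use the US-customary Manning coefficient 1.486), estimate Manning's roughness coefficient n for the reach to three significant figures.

0.0179

A = (b + z·y)·y = (21.30 + 2.1×2.99)×2.99 = 82.46 ft²
P = b + 2y√(1+z²) = 21.30 + 2×2.99×√(1+2.1²) = 35.21 ft
R = A/P = 82.46/35.21 = 2.342 ft
n = (1.486/Q)·A·R^(2/3)·S^(1/2) = (1.486/264) × 82.46 × 1.764 × 0.02191 = 0.01793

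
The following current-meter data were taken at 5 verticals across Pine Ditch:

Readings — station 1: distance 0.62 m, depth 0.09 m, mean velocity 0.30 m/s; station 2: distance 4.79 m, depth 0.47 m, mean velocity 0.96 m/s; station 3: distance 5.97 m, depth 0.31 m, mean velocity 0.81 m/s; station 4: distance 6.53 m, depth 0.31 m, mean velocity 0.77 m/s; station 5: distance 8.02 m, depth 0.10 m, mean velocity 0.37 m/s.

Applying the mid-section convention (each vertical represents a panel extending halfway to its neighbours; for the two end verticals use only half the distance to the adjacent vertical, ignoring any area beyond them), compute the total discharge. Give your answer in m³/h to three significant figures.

w_1 = (4.79 − 0.62)/2 = 2.085 m; q_1 = 0.30 × 0.09 × 2.085 = 0.05630 m³/s
w_2 = (5.97 − 0.62)/2 = 2.675 m; q_2 = 0.96 × 0.47 × 2.675 = 1.207 m³/s
w_3 = (6.53 − 4.79)/2 = 0.87 m; q_3 = 0.81 × 0.31 × 0.87 = 0.2185 m³/s
w_4 = (8.02 − 5.97)/2 = 1.025 m; q_4 = 0.77 × 0.31 × 1.025 = 0.2447 m³/s
w_5 = (8.02 − 6.53)/2 = 0.745 m; q_5 = 0.37 × 0.10 × 0.745 = 0.02757 m³/s
Q = Σ qᵢ = 1.754 m³/s
= 1.754 × 3600 = 6314 m³/h

6310 m³/h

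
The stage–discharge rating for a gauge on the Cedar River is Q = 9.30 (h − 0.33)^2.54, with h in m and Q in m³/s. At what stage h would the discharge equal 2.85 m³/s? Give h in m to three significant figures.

0.958 m

h − h₀ = (Q/C)^(1/b) = (2.85/9.30)^(1/2.54) = 0.6277 m
h = 0.33 + 0.6277 = 0.9577 m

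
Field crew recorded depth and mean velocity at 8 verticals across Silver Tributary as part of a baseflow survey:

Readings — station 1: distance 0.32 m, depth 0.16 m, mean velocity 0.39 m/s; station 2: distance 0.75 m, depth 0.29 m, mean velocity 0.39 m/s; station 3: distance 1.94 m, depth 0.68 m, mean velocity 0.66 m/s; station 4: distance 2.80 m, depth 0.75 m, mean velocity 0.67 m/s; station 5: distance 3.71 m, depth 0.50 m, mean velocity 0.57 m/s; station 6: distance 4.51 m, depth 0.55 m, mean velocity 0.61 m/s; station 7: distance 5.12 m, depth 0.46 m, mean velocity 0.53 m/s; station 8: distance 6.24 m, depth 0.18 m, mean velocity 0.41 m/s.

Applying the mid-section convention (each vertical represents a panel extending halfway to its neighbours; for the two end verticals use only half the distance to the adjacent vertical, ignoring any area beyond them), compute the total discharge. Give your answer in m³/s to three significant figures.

w_1 = (0.75 − 0.32)/2 = 0.215 m; q_1 = 0.39 × 0.16 × 0.215 = 0.01342 m³/s
w_2 = (1.94 − 0.32)/2 = 0.81 m; q_2 = 0.39 × 0.29 × 0.81 = 0.09161 m³/s
w_3 = (2.80 − 0.75)/2 = 1.025 m; q_3 = 0.66 × 0.68 × 1.025 = 0.4600 m³/s
w_4 = (3.71 − 1.94)/2 = 0.885 m; q_4 = 0.67 × 0.75 × 0.885 = 0.4447 m³/s
w_5 = (4.51 − 2.80)/2 = 0.855 m; q_5 = 0.57 × 0.50 × 0.855 = 0.2437 m³/s
w_6 = (5.12 − 3.71)/2 = 0.705 m; q_6 = 0.61 × 0.55 × 0.705 = 0.2365 m³/s
w_7 = (6.24 − 4.51)/2 = 0.865 m; q_7 = 0.53 × 0.46 × 0.865 = 0.2109 m³/s
w_8 = (6.24 − 5.12)/2 = 0.56 m; q_8 = 0.41 × 0.18 × 0.56 = 0.04133 m³/s
Q = Σ qᵢ = 1.742 m³/s

1.74 m³/s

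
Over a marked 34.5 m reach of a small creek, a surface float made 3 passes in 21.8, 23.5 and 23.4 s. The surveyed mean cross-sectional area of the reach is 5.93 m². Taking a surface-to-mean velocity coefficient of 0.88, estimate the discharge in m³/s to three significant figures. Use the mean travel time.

t̄ = (21.8 + 23.5 + 23.4) / 3 = 22.9 s
v_surface = L / t̄ = 34.5 / 22.9 = 1.507 m/s
v_mean = 0.88 × 1.507 = 1.326 m/s
Q = A × v_mean = 5.93 × 1.326 = 7.862 m³/s

7.86 m³/s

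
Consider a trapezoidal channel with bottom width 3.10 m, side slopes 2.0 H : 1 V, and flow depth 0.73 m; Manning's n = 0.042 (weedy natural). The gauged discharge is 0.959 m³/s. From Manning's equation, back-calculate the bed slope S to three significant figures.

A = (b + z·y)·y = (3.10 + 2.0×0.73)×0.73 = 3.329 m²
P = b + 2y√(1+z²) = 3.10 + 2×0.73×√(1+2.0²) = 6.365 m
R = A/P = 3.329/6.365 = 0.5230 m
S = (Q·n / (1·A·R^(2/3)))² = (0.959×0.042 / (1×3.329×0.6491))² = 0.0003474

0.000347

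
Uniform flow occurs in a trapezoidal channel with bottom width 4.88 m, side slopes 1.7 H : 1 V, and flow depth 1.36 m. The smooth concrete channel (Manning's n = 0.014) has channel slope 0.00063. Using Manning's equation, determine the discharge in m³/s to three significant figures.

A = (b + z·y)·y = (4.88 + 1.7×1.36)×1.36 = 9.781 m²
P = b + 2y√(1+z²) = 4.88 + 2×1.36×√(1+1.7²) = 10.24 m
R = A/P = 9.781/10.24 = 0.9548 m
Q = (1/n)·A·R^(2/3)·S^(1/2) = (1/0.014) × 9.781 × 0.9548^(2/3) × 0.00063^(1/2) = 17.00 m³/s

17.0 m³/s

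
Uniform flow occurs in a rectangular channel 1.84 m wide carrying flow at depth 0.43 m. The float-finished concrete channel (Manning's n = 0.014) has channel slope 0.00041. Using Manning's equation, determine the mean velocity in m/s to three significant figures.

A = b·y = 1.84 × 0.43 = 0.7912 m²
P = b + 2y = 1.84 + 2×0.43 = 2.700 m
R = A/P = 0.7912/2.700 = 0.2930 m
Q = (1/n)·A·R^(2/3)·S^(1/2) = (1/0.014) × 0.7912 × 0.2930^(2/3) × 0.00041^(1/2) = 0.5049 m³/s
V = Q/A = 0.5049/0.7912 = 0.6381 m/s

0.638 m/s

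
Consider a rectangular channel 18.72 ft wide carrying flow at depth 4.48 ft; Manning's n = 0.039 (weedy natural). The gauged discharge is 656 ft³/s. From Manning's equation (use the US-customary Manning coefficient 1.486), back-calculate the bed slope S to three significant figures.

0.00961

A = b·y = 18.72 × 4.48 = 83.87 ft²
P = b + 2y = 18.72 + 2×4.48 = 27.68 ft
R = A/P = 83.87/27.68 = 3.030 ft
S = (Q·n / (1.486·A·R^(2/3)))² = (656×0.039 / (1.486×83.87×2.094))² = 0.009613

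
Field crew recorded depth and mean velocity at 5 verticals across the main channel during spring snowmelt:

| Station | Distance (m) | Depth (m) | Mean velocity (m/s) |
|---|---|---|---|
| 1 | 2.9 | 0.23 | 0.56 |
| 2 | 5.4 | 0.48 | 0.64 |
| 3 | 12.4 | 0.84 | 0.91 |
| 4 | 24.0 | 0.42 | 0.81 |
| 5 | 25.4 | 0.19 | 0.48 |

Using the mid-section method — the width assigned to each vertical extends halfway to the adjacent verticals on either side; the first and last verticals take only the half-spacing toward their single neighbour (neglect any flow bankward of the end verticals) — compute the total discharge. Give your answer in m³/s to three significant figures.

11.0 m³/s

w_1 = (5.4 − 2.9)/2 = 1.25 m; q_1 = 0.56 × 0.23 × 1.25 = 0.1610 m³/s
w_2 = (12.4 − 2.9)/2 = 4.75 m; q_2 = 0.64 × 0.48 × 4.75 = 1.459 m³/s
w_3 = (24.0 − 5.4)/2 = 9.3 m; q_3 = 0.91 × 0.84 × 9.3 = 7.109 m³/s
w_4 = (25.4 − 12.4)/2 = 6.5 m; q_4 = 0.81 × 0.42 × 6.5 = 2.211 m³/s
w_5 = (25.4 − 24.0)/2 = 0.7 m; q_5 = 0.48 × 0.19 × 0.7 = 0.06384 m³/s
Q = Σ qᵢ = 11.00 m³/s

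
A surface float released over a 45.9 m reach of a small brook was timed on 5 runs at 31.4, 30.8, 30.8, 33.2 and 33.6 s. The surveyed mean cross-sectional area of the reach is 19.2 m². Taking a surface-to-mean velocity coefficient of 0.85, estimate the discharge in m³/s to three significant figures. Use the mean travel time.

t̄ = (31.4 + 30.8 + 30.8 + 33.2 + 33.6) / 5 = 31.96 s
v_surface = L / t̄ = 45.9 / 31.96 = 1.436 m/s
v_mean = 0.85 × 1.436 = 1.221 m/s
Q = A × v_mean = 19.2 × 1.221 = 23.44 m³/s

23.4 m³/s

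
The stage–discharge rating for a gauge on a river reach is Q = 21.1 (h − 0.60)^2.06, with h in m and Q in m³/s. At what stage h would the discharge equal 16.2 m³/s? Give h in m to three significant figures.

h − h₀ = (Q/C)^(1/b) = (16.2/21.1)^(1/2.06) = 0.8796 m
h = 0.60 + 0.8796 = 1.480 m

1.48 m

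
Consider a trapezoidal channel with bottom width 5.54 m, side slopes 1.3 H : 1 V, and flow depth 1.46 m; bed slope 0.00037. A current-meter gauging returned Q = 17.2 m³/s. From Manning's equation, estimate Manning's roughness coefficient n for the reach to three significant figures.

0.0126

A = (b + z·y)·y = (5.54 + 1.3×1.46)×1.46 = 10.86 m²
P = b + 2y√(1+z²) = 5.54 + 2×1.46×√(1+1.3²) = 10.33 m
R = A/P = 10.86/10.33 = 1.051 m
n = (1/Q)·A·R^(2/3)·S^(1/2) = (1/17.2) × 10.86 × 1.034 × 0.01924 = 0.01256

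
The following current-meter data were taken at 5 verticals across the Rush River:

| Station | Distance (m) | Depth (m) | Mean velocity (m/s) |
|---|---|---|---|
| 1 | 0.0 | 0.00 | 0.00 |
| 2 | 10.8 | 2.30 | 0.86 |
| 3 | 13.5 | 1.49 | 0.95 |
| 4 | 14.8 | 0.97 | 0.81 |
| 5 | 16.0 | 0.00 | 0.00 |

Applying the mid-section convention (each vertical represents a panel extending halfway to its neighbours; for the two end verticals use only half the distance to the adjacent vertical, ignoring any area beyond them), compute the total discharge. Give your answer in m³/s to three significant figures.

w_2 = (13.5 − 0.0)/2 = 6.75 m; q_2 = 0.86 × 2.30 × 6.75 = 13.35 m³/s
w_3 = (14.8 − 10.8)/2 = 2 m; q_3 = 0.95 × 1.49 × 2 = 2.831 m³/s
w_4 = (16.0 − 13.5)/2 = 1.25 m; q_4 = 0.81 × 0.97 × 1.25 = 0.9821 m³/s
Stations 1, 5 contribute zero (depth or velocity is 0).
Q = Σ qᵢ = 17.16 m³/s

17.2 m³/s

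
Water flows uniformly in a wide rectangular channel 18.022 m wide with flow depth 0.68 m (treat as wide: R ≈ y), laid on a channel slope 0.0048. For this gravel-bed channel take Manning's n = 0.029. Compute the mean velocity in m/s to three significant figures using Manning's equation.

1.85 m/s

A = b·y = 18.022 × 0.68 = 12.25 m²
Wide channel: R ≈ y = 0.68 m
Q = (1/n)·A·R^(2/3)·S^(1/2) = (1/0.029) × 12.25 × 0.6800^(2/3) × 0.0048^(1/2) = 22.64 m³/s
V = Q/A = 22.64/12.25 = 1.847 m/s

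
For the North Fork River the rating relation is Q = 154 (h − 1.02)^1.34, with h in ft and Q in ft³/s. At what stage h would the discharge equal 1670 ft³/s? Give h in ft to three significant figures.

6.94 ft

h − h₀ = (Q/C)^(1/b) = (1670/154)^(1/1.34) = 5.923 ft
h = 1.02 + 5.923 = 6.943 ft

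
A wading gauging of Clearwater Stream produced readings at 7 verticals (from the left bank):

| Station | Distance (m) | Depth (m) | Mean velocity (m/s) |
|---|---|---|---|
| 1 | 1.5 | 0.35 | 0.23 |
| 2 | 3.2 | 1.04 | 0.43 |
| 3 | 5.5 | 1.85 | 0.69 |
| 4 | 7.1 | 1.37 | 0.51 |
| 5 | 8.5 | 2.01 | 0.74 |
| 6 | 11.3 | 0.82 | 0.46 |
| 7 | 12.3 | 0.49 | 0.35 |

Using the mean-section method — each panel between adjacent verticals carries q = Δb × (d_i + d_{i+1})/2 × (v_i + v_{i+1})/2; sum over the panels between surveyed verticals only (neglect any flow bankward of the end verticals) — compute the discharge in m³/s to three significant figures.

Panel 1-2: Δb = 1.7 m, d̄ = (0.35+1.04)/2 = 0.695, v̄ = (0.23+0.43)/2 = 0.33 → q = 1.7×0.695×0.33 = 0.3899 m³/s
Panel 2-3: Δb = 2.3 m, d̄ = (1.04+1.85)/2 = 1.445, v̄ = (0.43+0.69)/2 = 0.56 → q = 2.3×1.445×0.56 = 1.861 m³/s
Panel 3-4: Δb = 1.6 m, d̄ = (1.85+1.37)/2 = 1.61, v̄ = (0.69+0.51)/2 = 0.6 → q = 1.6×1.61×0.6 = 1.546 m³/s
Panel 4-5: Δb = 1.4 m, d̄ = (1.37+2.01)/2 = 1.69, v̄ = (0.51+0.74)/2 = 0.625 → q = 1.4×1.69×0.625 = 1.479 m³/s
Panel 5-6: Δb = 2.8 m, d̄ = (2.01+0.82)/2 = 1.415, v̄ = (0.74+0.46)/2 = 0.6 → q = 2.8×1.415×0.6 = 2.377 m³/s
Panel 6-7: Δb = 1 m, d̄ = (0.82+0.49)/2 = 0.655, v̄ = (0.46+0.35)/2 = 0.405 → q = 1×0.655×0.405 = 0.2653 m³/s
Q = Σ q = 7.918 m³/s

7.92 m³/s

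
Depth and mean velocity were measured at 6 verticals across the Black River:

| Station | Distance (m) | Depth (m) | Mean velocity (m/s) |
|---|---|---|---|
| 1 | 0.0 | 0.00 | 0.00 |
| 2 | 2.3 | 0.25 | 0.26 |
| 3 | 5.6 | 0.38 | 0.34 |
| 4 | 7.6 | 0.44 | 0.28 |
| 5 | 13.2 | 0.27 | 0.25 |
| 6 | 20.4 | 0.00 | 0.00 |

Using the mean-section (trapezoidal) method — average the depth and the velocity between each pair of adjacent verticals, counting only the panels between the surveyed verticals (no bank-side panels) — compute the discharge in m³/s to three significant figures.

Panel 1-2: Δb = 2.3 m, d̄ = (0.00+0.25)/2 = 0.125, v̄ = (0.00+0.26)/2 = 0.13 → q = 2.3×0.125×0.13 = 0.03738 m³/s
Panel 2-3: Δb = 3.3 m, d̄ = (0.25+0.38)/2 = 0.315, v̄ = (0.26+0.34)/2 = 0.3 → q = 3.3×0.315×0.3 = 0.3119 m³/s
Panel 3-4: Δb = 2 m, d̄ = (0.38+0.44)/2 = 0.41, v̄ = (0.34+0.28)/2 = 0.31 → q = 2×0.41×0.31 = 0.2542 m³/s
Panel 4-5: Δb = 5.6 m, d̄ = (0.44+0.27)/2 = 0.355, v̄ = (0.28+0.25)/2 = 0.265 → q = 5.6×0.355×0.265 = 0.5268 m³/s
Panel 5-6: Δb = 7.2 m, d̄ = (0.27+0.00)/2 = 0.135, v̄ = (0.25+0.00)/2 = 0.125 → q = 7.2×0.135×0.125 = 0.1215 m³/s
Q = Σ q = 1.252 m³/s

1.25 m³/s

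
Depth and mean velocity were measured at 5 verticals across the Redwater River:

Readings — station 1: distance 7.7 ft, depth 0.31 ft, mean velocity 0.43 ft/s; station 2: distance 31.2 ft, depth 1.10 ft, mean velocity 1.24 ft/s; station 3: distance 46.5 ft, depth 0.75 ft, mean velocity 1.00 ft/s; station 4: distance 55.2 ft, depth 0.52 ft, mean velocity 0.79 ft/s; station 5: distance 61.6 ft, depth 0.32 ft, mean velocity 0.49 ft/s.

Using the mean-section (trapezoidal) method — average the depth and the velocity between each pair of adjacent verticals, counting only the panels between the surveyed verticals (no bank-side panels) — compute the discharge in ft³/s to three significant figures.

36.3 ft³/s

Panel 1-2: Δb = 23.5 ft, d̄ = (0.31+1.10)/2 = 0.705, v̄ = (0.43+1.24)/2 = 0.835 → q = 23.5×0.705×0.835 = 13.83 ft³/s
Panel 2-3: Δb = 15.3 ft, d̄ = (1.10+0.75)/2 = 0.925, v̄ = (1.24+1.00)/2 = 1.12 → q = 15.3×0.925×1.12 = 15.85 ft³/s
Panel 3-4: Δb = 8.7 ft, d̄ = (0.75+0.52)/2 = 0.635, v̄ = (1.00+0.79)/2 = 0.895 → q = 8.7×0.635×0.895 = 4.944 ft³/s
Panel 4-5: Δb = 6.4 ft, d̄ = (0.52+0.32)/2 = 0.42, v̄ = (0.79+0.49)/2 = 0.64 → q = 6.4×0.42×0.64 = 1.720 ft³/s
Q = Σ q = 36.35 ft³/s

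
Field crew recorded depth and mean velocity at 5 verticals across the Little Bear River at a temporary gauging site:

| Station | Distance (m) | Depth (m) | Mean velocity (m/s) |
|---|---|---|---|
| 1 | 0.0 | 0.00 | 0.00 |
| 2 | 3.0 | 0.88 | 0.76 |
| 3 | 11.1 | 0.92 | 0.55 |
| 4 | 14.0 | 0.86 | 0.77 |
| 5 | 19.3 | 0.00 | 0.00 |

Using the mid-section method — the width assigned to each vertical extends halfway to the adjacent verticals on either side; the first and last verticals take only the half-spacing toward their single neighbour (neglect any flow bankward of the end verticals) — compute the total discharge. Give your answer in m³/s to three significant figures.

w_2 = (11.1 − 0.0)/2 = 5.55 m; q_2 = 0.76 × 0.88 × 5.55 = 3.712 m³/s
w_3 = (14.0 − 3.0)/2 = 5.5 m; q_3 = 0.55 × 0.92 × 5.5 = 2.783 m³/s
w_4 = (19.3 − 11.1)/2 = 4.1 m; q_4 = 0.77 × 0.86 × 4.1 = 2.715 m³/s
Stations 1, 5 contribute zero (depth or velocity is 0).
Q = Σ qᵢ = 9.210 m³/s

9.21 m³/s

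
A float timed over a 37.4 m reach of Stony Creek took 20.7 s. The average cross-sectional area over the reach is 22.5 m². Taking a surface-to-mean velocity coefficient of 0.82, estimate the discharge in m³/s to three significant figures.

33.3 m³/s

v_surface = L / t̄ = 37.4 / 20.7 = 1.807 m/s
v_mean = 0.82 × 1.807 = 1.482 m/s
Q = A × v_mean = 22.5 × 1.482 = 33.33 m³/s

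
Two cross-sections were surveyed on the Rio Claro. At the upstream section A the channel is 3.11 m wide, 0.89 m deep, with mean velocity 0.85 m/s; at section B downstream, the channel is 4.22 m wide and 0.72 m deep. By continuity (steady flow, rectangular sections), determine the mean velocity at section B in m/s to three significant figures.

Q = A₁V₁ = (3.11×0.89) × 0.85 = 2.353 m³/s
A₂ = 4.22 × 0.72 = 3.038 m²
V₂ = Q/A₂ = 2.353/3.038 = 0.7743 m/s

0.774 m/s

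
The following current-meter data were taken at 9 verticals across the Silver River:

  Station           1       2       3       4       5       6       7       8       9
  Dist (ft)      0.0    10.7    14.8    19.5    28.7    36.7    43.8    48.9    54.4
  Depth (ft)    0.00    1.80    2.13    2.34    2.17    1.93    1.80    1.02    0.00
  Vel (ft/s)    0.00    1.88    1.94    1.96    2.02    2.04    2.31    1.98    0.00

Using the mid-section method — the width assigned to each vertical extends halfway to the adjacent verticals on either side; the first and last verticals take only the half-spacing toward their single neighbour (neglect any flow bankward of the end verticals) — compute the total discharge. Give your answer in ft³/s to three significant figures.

179 ft³/s

w_2 = (14.8 − 0.0)/2 = 7.4 ft; q_2 = 1.88 × 1.80 × 7.4 = 25.04 ft³/s
w_3 = (19.5 − 10.7)/2 = 4.4 ft; q_3 = 1.94 × 2.13 × 4.4 = 18.18 ft³/s
w_4 = (28.7 − 14.8)/2 = 6.95 ft; q_4 = 1.96 × 2.34 × 6.95 = 31.88 ft³/s
w_5 = (36.7 − 19.5)/2 = 8.6 ft; q_5 = 2.02 × 2.17 × 8.6 = 37.70 ft³/s
w_6 = (43.8 − 28.7)/2 = 7.55 ft; q_6 = 2.04 × 1.93 × 7.55 = 29.73 ft³/s
w_7 = (48.9 − 36.7)/2 = 6.1 ft; q_7 = 2.31 × 1.80 × 6.1 = 25.36 ft³/s
w_8 = (54.4 − 43.8)/2 = 5.3 ft; q_8 = 1.98 × 1.02 × 5.3 = 10.70 ft³/s
Stations 1, 9 contribute zero (depth or velocity is 0).
Q = Σ qᵢ = 178.6 ft³/s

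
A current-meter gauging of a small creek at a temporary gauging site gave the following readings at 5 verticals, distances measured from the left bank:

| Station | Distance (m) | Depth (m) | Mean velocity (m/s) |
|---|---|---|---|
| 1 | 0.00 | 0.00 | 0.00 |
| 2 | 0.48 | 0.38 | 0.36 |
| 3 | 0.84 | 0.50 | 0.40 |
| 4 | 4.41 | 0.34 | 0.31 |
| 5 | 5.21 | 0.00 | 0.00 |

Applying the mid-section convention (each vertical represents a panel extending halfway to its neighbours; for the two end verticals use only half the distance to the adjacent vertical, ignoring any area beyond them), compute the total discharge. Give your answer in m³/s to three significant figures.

0.681 m³/s

w_2 = (0.84 − 0.00)/2 = 0.42 m; q_2 = 0.36 × 0.38 × 0.42 = 0.05746 m³/s
w_3 = (4.41 − 0.48)/2 = 1.965 m; q_3 = 0.40 × 0.50 × 1.965 = 0.3930 m³/s
w_4 = (5.21 − 0.84)/2 = 2.185 m; q_4 = 0.31 × 0.34 × 2.185 = 0.2303 m³/s
Stations 1, 5 contribute zero (depth or velocity is 0).
Q = Σ qᵢ = 0.6808 m³/s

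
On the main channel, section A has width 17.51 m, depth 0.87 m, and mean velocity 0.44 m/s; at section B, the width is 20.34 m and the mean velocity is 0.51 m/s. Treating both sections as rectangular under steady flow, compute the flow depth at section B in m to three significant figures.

Q = A₁V₁ = (17.51×0.87) × 0.44 = 6.703 m³/s
d₂ = Q/(b₂ V₂) = 6.703/(20.34×0.51) = 0.6462 m

0.646 m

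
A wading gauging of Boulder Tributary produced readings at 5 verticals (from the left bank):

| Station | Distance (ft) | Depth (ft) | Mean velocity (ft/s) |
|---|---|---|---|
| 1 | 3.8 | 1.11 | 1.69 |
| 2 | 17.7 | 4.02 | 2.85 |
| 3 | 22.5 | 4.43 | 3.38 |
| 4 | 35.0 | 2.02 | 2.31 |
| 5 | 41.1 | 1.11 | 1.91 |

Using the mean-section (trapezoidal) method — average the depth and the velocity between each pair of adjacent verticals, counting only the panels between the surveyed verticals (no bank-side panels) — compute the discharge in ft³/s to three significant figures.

Panel 1-2: Δb = 13.9 ft, d̄ = (1.11+4.02)/2 = 2.565, v̄ = (1.69+2.85)/2 = 2.27 → q = 13.9×2.565×2.27 = 80.93 ft³/s
Panel 2-3: Δb = 4.8 ft, d̄ = (4.02+4.43)/2 = 4.225, v̄ = (2.85+3.38)/2 = 3.115 → q = 4.8×4.225×3.115 = 63.17 ft³/s
Panel 3-4: Δb = 12.5 ft, d̄ = (4.43+2.02)/2 = 3.225, v̄ = (3.38+2.31)/2 = 2.845 → q = 12.5×3.225×2.845 = 114.7 ft³/s
Panel 4-5: Δb = 6.1 ft, d̄ = (2.02+1.11)/2 = 1.565, v̄ = (2.31+1.91)/2 = 2.11 → q = 6.1×1.565×2.11 = 20.14 ft³/s
Q = Σ q = 278.9 ft³/s

279 ft³/s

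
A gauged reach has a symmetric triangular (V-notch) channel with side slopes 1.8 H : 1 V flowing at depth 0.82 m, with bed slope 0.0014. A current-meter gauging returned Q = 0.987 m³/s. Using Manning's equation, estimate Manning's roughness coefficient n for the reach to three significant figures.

0.0232

A = z·y² = 1.8×0.82² = 1.210 m²
P = 2y√(1+z²) = 2×0.82×√(1+1.8²) = 3.377 m
R = A/P = 1.210/3.377 = 0.3584 m
n = (1/Q)·A·R^(2/3)·S^(1/2) = (1/0.987) × 1.210 × 0.5046 × 0.03742 = 0.02315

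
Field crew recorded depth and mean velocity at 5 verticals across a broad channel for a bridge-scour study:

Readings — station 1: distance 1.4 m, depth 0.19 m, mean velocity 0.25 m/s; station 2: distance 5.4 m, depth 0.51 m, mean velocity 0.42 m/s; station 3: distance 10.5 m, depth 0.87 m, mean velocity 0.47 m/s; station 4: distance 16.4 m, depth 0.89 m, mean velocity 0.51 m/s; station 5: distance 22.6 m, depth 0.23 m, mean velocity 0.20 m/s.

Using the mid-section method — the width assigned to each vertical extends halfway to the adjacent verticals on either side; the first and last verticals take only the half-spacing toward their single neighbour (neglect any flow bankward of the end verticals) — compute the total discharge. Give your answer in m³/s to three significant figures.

w_1 = (5.4 − 1.4)/2 = 2 m; q_1 = 0.25 × 0.19 × 2 = 0.09500 m³/s
w_2 = (10.5 − 1.4)/2 = 4.55 m; q_2 = 0.42 × 0.51 × 4.55 = 0.9746 m³/s
w_3 = (16.4 − 5.4)/2 = 5.5 m; q_3 = 0.47 × 0.87 × 5.5 = 2.249 m³/s
w_4 = (22.6 − 10.5)/2 = 6.05 m; q_4 = 0.51 × 0.89 × 6.05 = 2.746 m³/s
w_5 = (22.6 − 16.4)/2 = 3.1 m; q_5 = 0.20 × 0.23 × 3.1 = 0.1426 m³/s
Q = Σ qᵢ = 6.207 m³/s

6.21 m³/s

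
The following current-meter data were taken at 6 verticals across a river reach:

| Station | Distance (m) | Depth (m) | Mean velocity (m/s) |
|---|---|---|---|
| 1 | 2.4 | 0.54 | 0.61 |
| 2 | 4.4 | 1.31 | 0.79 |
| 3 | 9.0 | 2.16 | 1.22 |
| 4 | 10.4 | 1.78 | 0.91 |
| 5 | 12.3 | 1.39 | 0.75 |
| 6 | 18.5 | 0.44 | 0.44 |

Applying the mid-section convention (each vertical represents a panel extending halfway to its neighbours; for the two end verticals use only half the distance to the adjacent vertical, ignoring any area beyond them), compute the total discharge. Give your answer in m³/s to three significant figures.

19.1 m³/s

w_1 = (4.4 − 2.4)/2 = 1 m; q_1 = 0.61 × 0.54 × 1 = 0.3294 m³/s
w_2 = (9.0 − 2.4)/2 = 3.3 m; q_2 = 0.79 × 1.31 × 3.3 = 3.415 m³/s
w_3 = (10.4 − 4.4)/2 = 3 m; q_3 = 1.22 × 2.16 × 3 = 7.906 m³/s
w_4 = (12.3 − 9.0)/2 = 1.65 m; q_4 = 0.91 × 1.78 × 1.65 = 2.673 m³/s
w_5 = (18.5 − 10.4)/2 = 4.05 m; q_5 = 0.75 × 1.39 × 4.05 = 4.222 m³/s
w_6 = (18.5 − 12.3)/2 = 3.1 m; q_6 = 0.44 × 0.44 × 3.1 = 0.6002 m³/s
Q = Σ qᵢ = 19.15 m³/s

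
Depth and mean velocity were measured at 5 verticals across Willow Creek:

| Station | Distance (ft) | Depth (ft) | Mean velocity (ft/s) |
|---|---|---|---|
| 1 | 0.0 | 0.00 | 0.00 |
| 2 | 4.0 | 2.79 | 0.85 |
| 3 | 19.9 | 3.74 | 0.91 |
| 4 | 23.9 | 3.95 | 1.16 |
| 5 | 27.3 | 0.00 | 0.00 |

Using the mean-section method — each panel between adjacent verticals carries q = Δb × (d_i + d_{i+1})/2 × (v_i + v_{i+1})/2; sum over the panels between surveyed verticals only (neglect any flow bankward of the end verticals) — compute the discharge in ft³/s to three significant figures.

Panel 1-2: Δb = 4 ft, d̄ = (0.00+2.79)/2 = 1.395, v̄ = (0.00+0.85)/2 = 0.425 → q = 4×1.395×0.425 = 2.372 ft³/s
Panel 2-3: Δb = 15.9 ft, d̄ = (2.79+3.74)/2 = 3.265, v̄ = (0.85+0.91)/2 = 0.88 → q = 15.9×3.265×0.88 = 45.68 ft³/s
Panel 3-4: Δb = 4 ft, d̄ = (3.74+3.95)/2 = 3.845, v̄ = (0.91+1.16)/2 = 1.035 → q = 4×3.845×1.035 = 15.92 ft³/s
Panel 4-5: Δb = 3.4 ft, d̄ = (3.95+0.00)/2 = 1.975, v̄ = (1.16+0.00)/2 = 0.58 → q = 3.4×1.975×0.58 = 3.895 ft³/s
Q = Σ q = 67.87 ft³/s

67.9 ft³/s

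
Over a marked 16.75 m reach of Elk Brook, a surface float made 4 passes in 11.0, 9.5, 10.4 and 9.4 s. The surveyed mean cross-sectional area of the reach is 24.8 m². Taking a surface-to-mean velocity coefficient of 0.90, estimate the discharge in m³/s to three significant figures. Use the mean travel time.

t̄ = (11.0 + 9.5 + 10.4 + 9.4) / 4 = 10.075 s
v_surface = L / t̄ = 16.75 / 10.075 = 1.663 m/s
v_mean = 0.90 × 1.663 = 1.496 m/s
Q = A × v_mean = 24.8 × 1.496 = 37.11 m³/s

37.1 m³/s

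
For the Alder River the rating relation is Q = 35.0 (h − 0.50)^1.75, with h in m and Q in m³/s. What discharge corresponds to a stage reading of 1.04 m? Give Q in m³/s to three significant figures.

Q = 35.0 × (1.04 − 0.50)^1.75 = 35.0 × 0.54^1.75 = 11.91 m³/s

11.9 m³/s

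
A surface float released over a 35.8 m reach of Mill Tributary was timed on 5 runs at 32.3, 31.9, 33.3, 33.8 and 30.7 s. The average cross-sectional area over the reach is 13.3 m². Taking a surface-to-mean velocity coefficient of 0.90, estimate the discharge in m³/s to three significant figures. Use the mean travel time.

t̄ = (32.3 + 31.9 + 33.3 + 33.8 + 30.7) / 5 = 32.4 s
v_surface = L / t̄ = 35.8 / 32.4 = 1.105 m/s
v_mean = 0.90 × 1.105 = 0.9944 m/s
Q = A × v_mean = 13.3 × 0.9944 = 13.23 m³/s

13.2 m³/s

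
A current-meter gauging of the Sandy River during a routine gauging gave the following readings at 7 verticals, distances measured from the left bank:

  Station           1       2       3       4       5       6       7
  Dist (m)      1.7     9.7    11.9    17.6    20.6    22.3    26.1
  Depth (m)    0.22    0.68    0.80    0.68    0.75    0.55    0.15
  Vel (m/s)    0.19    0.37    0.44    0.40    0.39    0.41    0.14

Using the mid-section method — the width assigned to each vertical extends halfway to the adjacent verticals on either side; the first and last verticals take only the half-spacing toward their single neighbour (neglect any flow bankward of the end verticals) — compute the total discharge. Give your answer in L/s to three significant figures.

w_1 = (9.7 − 1.7)/2 = 4 m; q_1 = 0.19 × 0.22 × 4 = 0.1672 m³/s
w_2 = (11.9 − 1.7)/2 = 5.1 m; q_2 = 0.37 × 0.68 × 5.1 = 1.283 m³/s
w_3 = (17.6 − 9.7)/2 = 3.95 m; q_3 = 0.44 × 0.80 × 3.95 = 1.390 m³/s
w_4 = (20.6 − 11.9)/2 = 4.35 m; q_4 = 0.40 × 0.68 × 4.35 = 1.183 m³/s
w_5 = (22.3 − 17.6)/2 = 2.35 m; q_5 = 0.39 × 0.75 × 2.35 = 0.6874 m³/s
w_6 = (26.1 − 20.6)/2 = 2.75 m; q_6 = 0.41 × 0.55 × 2.75 = 0.6201 m³/s
w_7 = (26.1 − 22.3)/2 = 1.9 m; q_7 = 0.14 × 0.15 × 1.9 = 0.03990 m³/s
Q = Σ qᵢ = 5.371 m³/s
= 5.371 × 1000 = 5371 L/s

5370 L/s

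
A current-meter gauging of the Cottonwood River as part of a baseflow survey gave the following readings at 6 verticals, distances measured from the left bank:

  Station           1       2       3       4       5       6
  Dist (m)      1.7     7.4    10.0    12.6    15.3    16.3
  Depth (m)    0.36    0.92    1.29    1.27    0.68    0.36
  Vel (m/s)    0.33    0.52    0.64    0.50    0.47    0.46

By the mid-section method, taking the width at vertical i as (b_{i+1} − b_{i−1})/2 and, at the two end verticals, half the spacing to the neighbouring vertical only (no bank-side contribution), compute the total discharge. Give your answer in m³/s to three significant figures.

w_1 = (7.4 − 1.7)/2 = 2.85 m; q_1 = 0.33 × 0.36 × 2.85 = 0.3386 m³/s
w_2 = (10.0 − 1.7)/2 = 4.15 m; q_2 = 0.52 × 0.92 × 4.15 = 1.985 m³/s
w_3 = (12.6 − 7.4)/2 = 2.6 m; q_3 = 0.64 × 1.29 × 2.6 = 2.147 m³/s
w_4 = (15.3 − 10.0)/2 = 2.65 m; q_4 = 0.50 × 1.27 × 2.65 = 1.683 m³/s
w_5 = (16.3 − 12.6)/2 = 1.85 m; q_5 = 0.47 × 0.68 × 1.85 = 0.5913 m³/s
w_6 = (16.3 − 15.3)/2 = 0.5 m; q_6 = 0.46 × 0.36 × 0.5 = 0.08280 m³/s
Q = Σ qᵢ = 6.827 m³/s

6.83 m³/s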